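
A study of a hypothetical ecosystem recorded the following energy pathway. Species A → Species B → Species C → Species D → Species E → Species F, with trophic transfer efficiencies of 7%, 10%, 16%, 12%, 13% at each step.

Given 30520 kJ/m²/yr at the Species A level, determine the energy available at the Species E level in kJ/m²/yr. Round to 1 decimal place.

Species B: 30520 × 0.07 = 2136.4 kJ/m²/yr
Species C: 2136.4 × 0.1 = 213.64 kJ/m²/yr
Species D: 213.64 × 0.16 = 34.1824 kJ/m²/yr
Species E: 34.1824 × 0.12 = 4.101888 kJ/m²/yr

4.1 kJ/m²/yr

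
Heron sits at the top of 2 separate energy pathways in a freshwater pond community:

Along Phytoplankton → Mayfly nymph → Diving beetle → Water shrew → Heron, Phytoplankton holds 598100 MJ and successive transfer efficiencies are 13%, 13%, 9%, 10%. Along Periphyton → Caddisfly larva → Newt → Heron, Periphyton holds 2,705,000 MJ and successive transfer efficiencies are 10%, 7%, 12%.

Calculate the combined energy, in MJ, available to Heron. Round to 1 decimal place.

Via Phytoplankton: 598100 × 0.13 × 0.13 × 0.09 × 0.1 = 90.97101 MJ
Via Periphyton: 2705000 × 0.1 × 0.07 × 0.12 = 2272.2 MJ
Total at Heron: 90.97101 + 2272.2 = 2363.17101 MJ

2363.2 MJ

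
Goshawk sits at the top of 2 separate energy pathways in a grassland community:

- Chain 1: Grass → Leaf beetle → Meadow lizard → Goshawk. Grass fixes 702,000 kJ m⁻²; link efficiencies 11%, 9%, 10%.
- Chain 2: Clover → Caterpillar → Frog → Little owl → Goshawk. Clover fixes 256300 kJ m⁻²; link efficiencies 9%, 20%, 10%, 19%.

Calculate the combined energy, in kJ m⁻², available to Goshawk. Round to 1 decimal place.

782.6 kJ m⁻²

Chain 1: 702000 × 0.11 × 0.09 × 0.1 = 694.98 kJ m⁻²
Chain 2: 256300 × 0.09 × 0.2 × 0.1 × 0.19 = 87.6546 kJ m⁻²
Total at Goshawk: 694.98 + 87.6546 = 782.6346 kJ m⁻²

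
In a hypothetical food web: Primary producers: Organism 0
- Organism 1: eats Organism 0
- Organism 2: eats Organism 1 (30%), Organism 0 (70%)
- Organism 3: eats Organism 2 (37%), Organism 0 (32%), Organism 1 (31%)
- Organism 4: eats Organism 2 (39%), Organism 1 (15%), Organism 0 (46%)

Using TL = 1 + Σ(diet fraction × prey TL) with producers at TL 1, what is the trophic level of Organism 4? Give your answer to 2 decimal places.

2.66

Organism 1: 1 + 1 = 2
Organism 2: 1 + (0.3×2 + 0.7×1) = 2.3
Organism 3: 1 + (0.37×2.3 + 0.32×1 + 0.31×2) = 2.791
Organism 4: 1 + (0.39×2.3 + 0.15×2 + 0.46×1) = 2.657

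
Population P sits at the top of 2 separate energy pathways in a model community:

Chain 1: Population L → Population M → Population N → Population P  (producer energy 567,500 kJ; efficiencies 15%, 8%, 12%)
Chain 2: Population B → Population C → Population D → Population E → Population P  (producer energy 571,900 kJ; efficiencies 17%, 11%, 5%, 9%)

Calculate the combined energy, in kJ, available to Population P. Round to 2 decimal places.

Chain 1: 567500 × 0.15 × 0.08 × 0.12 = 817.2 kJ
Chain 2: 571900 × 0.17 × 0.11 × 0.05 × 0.09 = 48.125385 kJ
Total at Population P: 817.2 + 48.125385 = 865.325385 kJ

865.33 kJ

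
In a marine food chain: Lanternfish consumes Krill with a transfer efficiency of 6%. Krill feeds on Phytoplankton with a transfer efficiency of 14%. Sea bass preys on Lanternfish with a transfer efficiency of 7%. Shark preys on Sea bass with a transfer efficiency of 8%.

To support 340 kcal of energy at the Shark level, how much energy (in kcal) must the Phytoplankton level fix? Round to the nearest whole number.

7227891 kcal

Cumulative transfer efficiency: 0.14 × 0.06 × 0.07 × 0.08 = 0.00004704
Phytoplankton energy = 340 / 0.00004704 = 7227891 kcal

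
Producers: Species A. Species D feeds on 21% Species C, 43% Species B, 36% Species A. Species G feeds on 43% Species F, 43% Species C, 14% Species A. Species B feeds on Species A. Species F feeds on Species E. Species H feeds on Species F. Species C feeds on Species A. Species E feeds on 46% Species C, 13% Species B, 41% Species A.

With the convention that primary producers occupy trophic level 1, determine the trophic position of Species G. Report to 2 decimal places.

3.54

Species B: 1 + 1 = 2
Species C: 1 + 1 = 2
Species D: 1 + (0.21×2 + 0.43×2 + 0.36×1) = 2.64
Species E: 1 + (0.46×2 + 0.13×2 + 0.41×1) = 2.59
Species F: 1 + 2.59 = 3.59
Species G: 1 + (0.43×3.59 + 0.43×2 + 0.14×1) = 3.5437
Species H: 1 + 3.59 = 4.59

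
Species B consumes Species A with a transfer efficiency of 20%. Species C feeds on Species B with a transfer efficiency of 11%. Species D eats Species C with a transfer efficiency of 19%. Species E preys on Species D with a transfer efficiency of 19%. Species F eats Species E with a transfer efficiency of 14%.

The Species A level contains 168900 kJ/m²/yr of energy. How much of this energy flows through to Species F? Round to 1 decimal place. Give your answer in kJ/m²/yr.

18.8 kJ/m²/yr

Species B: 168900 × 0.2 = 33780 kJ/m²/yr
Species C: 33780 × 0.11 = 3715.8 kJ/m²/yr
Species D: 3715.8 × 0.19 = 706.002 kJ/m²/yr
Species E: 706.002 × 0.19 = 134.14038 kJ/m²/yr
Species F: 134.14038 × 0.14 = 18.7796532 kJ/m²/yr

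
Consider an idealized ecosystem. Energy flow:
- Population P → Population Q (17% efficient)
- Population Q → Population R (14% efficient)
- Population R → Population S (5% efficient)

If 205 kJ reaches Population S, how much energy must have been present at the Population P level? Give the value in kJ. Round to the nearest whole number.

Cumulative transfer efficiency: 0.17 × 0.14 × 0.05 = 0.00119
Population P energy = 205 / 0.00119 = 172269 kJ

172269 kJ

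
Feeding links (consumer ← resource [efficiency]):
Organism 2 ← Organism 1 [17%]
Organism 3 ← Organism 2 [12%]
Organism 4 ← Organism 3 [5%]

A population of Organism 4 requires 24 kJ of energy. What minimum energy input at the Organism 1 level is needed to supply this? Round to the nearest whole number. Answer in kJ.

Cumulative transfer efficiency: 0.17 × 0.12 × 0.05 = 0.00102
Organism 1 energy = 24 / 0.00102 = 23529 kJ

23529 kJ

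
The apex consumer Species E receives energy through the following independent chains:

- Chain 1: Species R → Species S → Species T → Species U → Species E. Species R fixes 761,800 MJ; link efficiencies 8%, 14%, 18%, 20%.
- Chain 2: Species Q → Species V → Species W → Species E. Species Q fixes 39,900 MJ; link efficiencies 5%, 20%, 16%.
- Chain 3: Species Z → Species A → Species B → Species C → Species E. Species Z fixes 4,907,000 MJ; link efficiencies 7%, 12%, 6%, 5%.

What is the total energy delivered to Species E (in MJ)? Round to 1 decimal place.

Chain 1: 761800 × 0.08 × 0.14 × 0.18 × 0.2 = 307.15776 MJ
Chain 2: 39900 × 0.05 × 0.2 × 0.16 = 63.84 MJ
Chain 3: 4907000 × 0.07 × 0.12 × 0.06 × 0.05 = 123.6564 MJ
Total at Species E: 307.15776 + 63.84 + 123.6564 = 494.65416 MJ

494.7 MJ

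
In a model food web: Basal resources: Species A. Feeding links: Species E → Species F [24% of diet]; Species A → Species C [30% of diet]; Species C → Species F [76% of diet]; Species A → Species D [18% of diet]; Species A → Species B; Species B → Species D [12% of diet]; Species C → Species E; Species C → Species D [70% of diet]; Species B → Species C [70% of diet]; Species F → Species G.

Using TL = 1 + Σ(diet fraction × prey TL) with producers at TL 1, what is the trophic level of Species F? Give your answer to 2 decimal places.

Species B: 1 + 1 = 2
Species C: 1 + (0.7×2 + 0.3×1) = 2.7
Species D: 1 + (0.18×1 + 0.12×2 + 0.7×2.7) = 3.31
Species E: 1 + 2.7 = 3.7
Species F: 1 + (0.76×2.7 + 0.24×3.7) = 3.94
Species G: 1 + 3.94 = 4.94

3.94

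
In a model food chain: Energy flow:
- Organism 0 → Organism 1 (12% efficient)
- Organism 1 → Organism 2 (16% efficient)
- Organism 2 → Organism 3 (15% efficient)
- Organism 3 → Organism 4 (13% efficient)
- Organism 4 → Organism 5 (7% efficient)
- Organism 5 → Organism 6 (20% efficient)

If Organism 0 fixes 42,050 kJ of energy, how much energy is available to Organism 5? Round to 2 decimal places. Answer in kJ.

Organism 1: 42050 × 0.12 = 5046 kJ
Organism 2: 5046 × 0.16 = 807.36 kJ
Organism 3: 807.36 × 0.15 = 121.104 kJ
Organism 4: 121.104 × 0.13 = 15.74352 kJ
Organism 5: 15.74352 × 0.07 = 1.1020464 kJ

1.10 kJ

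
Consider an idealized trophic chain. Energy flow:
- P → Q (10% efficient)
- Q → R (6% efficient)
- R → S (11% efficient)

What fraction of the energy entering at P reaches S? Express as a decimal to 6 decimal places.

Product of link efficiencies: 0.1 × 0.06 × 0.11 = 0.00066

0.000660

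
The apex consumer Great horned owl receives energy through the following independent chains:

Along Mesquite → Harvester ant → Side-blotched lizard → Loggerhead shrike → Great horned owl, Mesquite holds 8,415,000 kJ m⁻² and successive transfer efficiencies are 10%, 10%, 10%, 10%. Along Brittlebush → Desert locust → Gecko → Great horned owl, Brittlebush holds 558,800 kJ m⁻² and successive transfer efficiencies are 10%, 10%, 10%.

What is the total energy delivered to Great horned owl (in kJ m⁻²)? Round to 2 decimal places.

1400.30 kJ m⁻²

Via Mesquite: 8415000 × 0.1 × 0.1 × 0.1 × 0.1 = 841.5 kJ m⁻²
Via Brittlebush: 558800 × 0.1 × 0.1 × 0.1 = 558.8 kJ m⁻²
Total at Great horned owl: 841.5 + 558.8 = 1400.3 kJ m⁻²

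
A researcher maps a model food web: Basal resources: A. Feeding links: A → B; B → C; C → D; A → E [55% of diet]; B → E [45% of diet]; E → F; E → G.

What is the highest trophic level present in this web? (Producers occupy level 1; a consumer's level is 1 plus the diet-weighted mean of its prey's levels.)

B: 1 + 1 = 2
C: 1 + 2 = 3
D: 1 + 3 = 4
E: 1 + (0.55×1 + 0.45×2) = 2.45
F: 1 + 2.45 = 3.45
G: 1 + 2.45 = 3.45

4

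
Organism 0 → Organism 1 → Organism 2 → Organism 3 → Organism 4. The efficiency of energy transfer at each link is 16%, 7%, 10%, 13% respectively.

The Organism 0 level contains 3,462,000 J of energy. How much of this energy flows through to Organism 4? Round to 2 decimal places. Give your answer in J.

Organism 1: 3462000 × 0.16 = 553920 J
Organism 2: 553920 × 0.07 = 38774.4 J
Organism 3: 38774.4 × 0.1 = 3877.44 J
Organism 4: 3877.44 × 0.13 = 504.0672 J

504.07 J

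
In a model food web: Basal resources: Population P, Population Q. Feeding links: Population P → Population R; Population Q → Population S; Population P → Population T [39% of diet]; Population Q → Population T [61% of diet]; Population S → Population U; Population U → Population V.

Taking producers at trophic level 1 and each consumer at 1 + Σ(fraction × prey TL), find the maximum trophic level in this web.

Population R: 1 + 1 = 2
Population S: 1 + 1 = 2
Population T: 1 + (0.39×1 + 0.61×1) = 2
Population U: 1 + 2 = 3
Population V: 1 + 3 = 4

4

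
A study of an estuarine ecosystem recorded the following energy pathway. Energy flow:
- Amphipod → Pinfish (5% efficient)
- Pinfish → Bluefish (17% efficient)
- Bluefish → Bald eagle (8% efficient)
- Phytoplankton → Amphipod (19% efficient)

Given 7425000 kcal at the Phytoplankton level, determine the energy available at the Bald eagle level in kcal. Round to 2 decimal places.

Amphipod: 7425000 × 0.19 = 1410750 kcal
Pinfish: 1410750 × 0.05 = 70537.5 kcal
Bluefish: 70537.5 × 0.17 = 11991.375 kcal
Bald eagle: 11991.375 × 0.08 = 959.31 kcal

959.31 kcal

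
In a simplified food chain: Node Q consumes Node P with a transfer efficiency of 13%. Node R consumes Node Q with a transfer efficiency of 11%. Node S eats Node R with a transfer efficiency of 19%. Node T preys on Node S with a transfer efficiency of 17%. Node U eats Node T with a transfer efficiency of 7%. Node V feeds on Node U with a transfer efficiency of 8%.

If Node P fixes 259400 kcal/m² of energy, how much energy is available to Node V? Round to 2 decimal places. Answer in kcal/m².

0.67 kcal/m²

Node Q: 259400 × 0.13 = 33722 kcal/m²
Node R: 33722 × 0.11 = 3709.42 kcal/m²
Node S: 3709.42 × 0.19 = 704.7898 kcal/m²
Node T: 704.7898 × 0.17 = 119.814266 kcal/m²
Node U: 119.814266 × 0.07 = 8.38699862 kcal/m²
Node V: 8.38699862 × 0.08 = 0.6709598896 kcal/m²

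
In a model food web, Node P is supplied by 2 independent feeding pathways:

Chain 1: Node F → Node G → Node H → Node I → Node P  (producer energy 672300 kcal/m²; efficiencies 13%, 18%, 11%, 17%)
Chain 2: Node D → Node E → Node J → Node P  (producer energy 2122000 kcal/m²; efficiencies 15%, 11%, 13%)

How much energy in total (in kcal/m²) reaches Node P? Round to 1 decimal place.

4845.9 kcal/m²

Chain 1: 672300 × 0.13 × 0.18 × 0.11 × 0.17 = 294.185034 kcal/m²
Chain 2: 2122000 × 0.15 × 0.11 × 0.13 = 4551.69 kcal/m²
Total at Node P: 294.185034 + 4551.69 = 4845.875034 kcal/m²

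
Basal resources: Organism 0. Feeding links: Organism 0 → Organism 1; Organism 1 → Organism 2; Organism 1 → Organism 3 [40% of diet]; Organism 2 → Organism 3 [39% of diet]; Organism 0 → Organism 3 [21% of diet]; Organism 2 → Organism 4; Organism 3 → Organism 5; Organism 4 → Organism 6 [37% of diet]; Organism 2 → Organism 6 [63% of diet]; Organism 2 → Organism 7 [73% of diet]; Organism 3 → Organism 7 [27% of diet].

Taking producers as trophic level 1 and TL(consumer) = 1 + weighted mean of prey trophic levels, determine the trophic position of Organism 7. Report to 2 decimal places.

Organism 1: 1 + 1 = 2
Organism 2: 1 + 2 = 3
Organism 3: 1 + (0.4×2 + 0.39×3 + 0.21×1) = 3.18
Organism 4: 1 + 3 = 4
Organism 5: 1 + 3.18 = 4.18
Organism 6: 1 + (0.37×4 + 0.63×3) = 4.37
Organism 7: 1 + (0.73×3 + 0.27×3.18) = 4.0486

4.05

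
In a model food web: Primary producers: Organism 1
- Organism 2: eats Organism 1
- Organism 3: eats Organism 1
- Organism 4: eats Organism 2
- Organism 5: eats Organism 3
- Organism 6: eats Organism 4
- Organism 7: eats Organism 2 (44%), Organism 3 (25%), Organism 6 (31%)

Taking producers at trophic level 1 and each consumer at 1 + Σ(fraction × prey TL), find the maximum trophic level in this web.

4

Organism 2: 1 + 1 = 2
Organism 3: 1 + 1 = 2
Organism 4: 1 + 2 = 3
Organism 5: 1 + 2 = 3
Organism 6: 1 + 3 = 4
Organism 7: 1 + (0.44×2 + 0.25×2 + 0.31×4) = 3.62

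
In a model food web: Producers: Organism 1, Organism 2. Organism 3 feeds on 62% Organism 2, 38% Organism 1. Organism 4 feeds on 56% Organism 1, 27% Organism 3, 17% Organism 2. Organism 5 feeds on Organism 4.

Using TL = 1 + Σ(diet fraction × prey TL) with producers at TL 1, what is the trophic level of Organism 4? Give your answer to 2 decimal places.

2.27

Organism 3: 1 + (0.62×1 + 0.38×1) = 2
Organism 4: 1 + (0.56×1 + 0.27×2 + 0.17×1) = 2.27
Organism 5: 1 + 2.27 = 3.27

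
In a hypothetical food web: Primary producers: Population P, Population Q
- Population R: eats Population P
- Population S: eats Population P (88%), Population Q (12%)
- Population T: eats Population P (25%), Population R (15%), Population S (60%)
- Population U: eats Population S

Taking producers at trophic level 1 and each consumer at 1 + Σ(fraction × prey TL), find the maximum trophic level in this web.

3

Population R: 1 + 1 = 2
Population S: 1 + (0.88×1 + 0.12×1) = 2
Population T: 1 + (0.25×1 + 0.15×2 + 0.6×2) = 2.75
Population U: 1 + 2 = 3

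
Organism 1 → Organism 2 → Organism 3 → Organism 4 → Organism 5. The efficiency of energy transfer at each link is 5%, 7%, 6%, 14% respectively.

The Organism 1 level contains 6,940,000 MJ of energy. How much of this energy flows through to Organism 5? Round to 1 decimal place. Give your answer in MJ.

204.0 MJ

Organism 2: 6940000 × 0.05 = 347000 MJ
Organism 3: 347000 × 0.07 = 24290 MJ
Organism 4: 24290 × 0.06 = 1457.4 MJ
Organism 5: 1457.4 × 0.14 = 204.036 MJ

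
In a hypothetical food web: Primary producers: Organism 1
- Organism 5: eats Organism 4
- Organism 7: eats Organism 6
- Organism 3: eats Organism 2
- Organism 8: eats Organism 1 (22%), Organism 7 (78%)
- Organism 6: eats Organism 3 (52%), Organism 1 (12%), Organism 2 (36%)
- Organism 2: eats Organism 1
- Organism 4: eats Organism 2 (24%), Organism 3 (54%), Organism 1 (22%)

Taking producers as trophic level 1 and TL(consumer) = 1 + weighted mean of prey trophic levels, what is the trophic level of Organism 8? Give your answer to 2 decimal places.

4.65

Organism 2: 1 + 1 = 2
Organism 3: 1 + 2 = 3
Organism 4: 1 + (0.24×2 + 0.54×3 + 0.22×1) = 3.32
Organism 5: 1 + 3.32 = 4.32
Organism 6: 1 + (0.52×3 + 0.12×1 + 0.36×2) = 3.4
Organism 7: 1 + 3.4 = 4.4
Organism 8: 1 + (0.22×1 + 0.78×4.4) = 4.652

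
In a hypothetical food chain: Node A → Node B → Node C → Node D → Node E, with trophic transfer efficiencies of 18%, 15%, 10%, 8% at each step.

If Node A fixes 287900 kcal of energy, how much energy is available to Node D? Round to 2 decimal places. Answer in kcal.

Node B: 287900 × 0.18 = 51822 kcal
Node C: 51822 × 0.15 = 7773.3 kcal
Node D: 7773.3 × 0.1 = 777.33 kcal

777.33 kcal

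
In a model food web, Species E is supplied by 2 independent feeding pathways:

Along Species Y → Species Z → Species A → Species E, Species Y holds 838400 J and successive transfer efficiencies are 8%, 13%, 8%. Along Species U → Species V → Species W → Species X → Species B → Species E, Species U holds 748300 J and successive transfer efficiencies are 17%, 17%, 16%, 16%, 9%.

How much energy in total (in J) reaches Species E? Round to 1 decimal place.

Via Species Y: 838400 × 0.08 × 0.13 × 0.08 = 697.5488 J
Via Species U: 748300 × 0.17 × 0.17 × 0.16 × 0.16 × 0.09 = 49.82600448 J
Total at Species E: 697.5488 + 49.82600448 = 747.37480448 J

747.4 J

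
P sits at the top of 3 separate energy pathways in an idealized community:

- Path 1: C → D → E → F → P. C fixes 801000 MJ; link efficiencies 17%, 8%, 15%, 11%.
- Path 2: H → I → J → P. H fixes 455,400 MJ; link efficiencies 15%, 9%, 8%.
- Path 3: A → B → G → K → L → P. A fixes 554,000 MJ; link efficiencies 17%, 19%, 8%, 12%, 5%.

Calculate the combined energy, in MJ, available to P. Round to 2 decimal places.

680.17 MJ

Path 1: 801000 × 0.17 × 0.08 × 0.15 × 0.11 = 179.7444 MJ
Path 2: 455400 × 0.15 × 0.09 × 0.08 = 491.832 MJ
Path 3: 554000 × 0.17 × 0.19 × 0.08 × 0.12 × 0.05 = 8.589216 MJ
Total at P: 179.7444 + 491.832 + 8.589216 = 680.165616 MJ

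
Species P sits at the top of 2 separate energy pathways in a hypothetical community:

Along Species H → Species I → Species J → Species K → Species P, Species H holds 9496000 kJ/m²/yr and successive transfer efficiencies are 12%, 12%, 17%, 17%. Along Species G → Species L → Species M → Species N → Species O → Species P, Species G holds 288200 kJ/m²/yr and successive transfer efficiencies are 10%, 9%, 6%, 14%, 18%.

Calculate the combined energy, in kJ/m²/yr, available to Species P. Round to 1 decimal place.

3955.8 kJ/m²/yr

Via Species H: 9496000 × 0.12 × 0.12 × 0.17 × 0.17 = 3951.85536 kJ/m²/yr
Via Species G: 288200 × 0.1 × 0.09 × 0.06 × 0.14 × 0.18 = 3.9218256 kJ/m²/yr
Total at Species P: 3951.85536 + 3.9218256 = 3955.7771856 kJ/m²/yr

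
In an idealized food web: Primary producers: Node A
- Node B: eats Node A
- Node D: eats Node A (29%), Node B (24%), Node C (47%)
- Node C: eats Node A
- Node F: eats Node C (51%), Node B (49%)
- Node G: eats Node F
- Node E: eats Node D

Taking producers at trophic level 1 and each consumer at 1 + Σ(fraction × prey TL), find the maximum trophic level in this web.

Node B: 1 + 1 = 2
Node C: 1 + 1 = 2
Node D: 1 + (0.29×1 + 0.24×2 + 0.47×2) = 2.71
Node E: 1 + 2.71 = 3.71
Node F: 1 + (0.51×2 + 0.49×2) = 3
Node G: 1 + 3 = 4

4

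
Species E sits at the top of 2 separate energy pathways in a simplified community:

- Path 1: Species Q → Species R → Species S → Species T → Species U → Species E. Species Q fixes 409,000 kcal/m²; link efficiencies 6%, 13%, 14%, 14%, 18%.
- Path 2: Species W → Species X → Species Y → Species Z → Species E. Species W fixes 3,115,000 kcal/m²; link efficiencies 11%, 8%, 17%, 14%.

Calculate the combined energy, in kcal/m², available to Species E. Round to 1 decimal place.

663.7 kcal/m²

Path 1: 409000 × 0.06 × 0.13 × 0.14 × 0.14 × 0.18 = 11.2550256 kcal/m²
Path 2: 3115000 × 0.11 × 0.08 × 0.17 × 0.14 = 652.4056 kcal/m²
Total at Species E: 11.2550256 + 652.4056 = 663.6606256 kcal/m²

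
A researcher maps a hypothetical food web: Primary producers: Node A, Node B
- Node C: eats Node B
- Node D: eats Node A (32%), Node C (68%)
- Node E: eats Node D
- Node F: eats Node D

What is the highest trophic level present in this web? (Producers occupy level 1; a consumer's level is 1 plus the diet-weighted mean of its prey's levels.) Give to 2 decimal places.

Node C: 1 + 1 = 2
Node D: 1 + (0.32×1 + 0.68×2) = 2.68
Node E: 1 + 2.68 = 3.68
Node F: 1 + 2.68 = 3.68

3.68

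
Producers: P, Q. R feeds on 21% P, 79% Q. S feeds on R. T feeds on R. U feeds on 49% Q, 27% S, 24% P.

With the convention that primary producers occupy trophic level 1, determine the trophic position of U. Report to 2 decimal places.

R: 1 + (0.21×1 + 0.79×1) = 2
S: 1 + 2 = 3
T: 1 + 2 = 3
U: 1 + (0.49×1 + 0.27×3 + 0.24×1) = 2.54

2.54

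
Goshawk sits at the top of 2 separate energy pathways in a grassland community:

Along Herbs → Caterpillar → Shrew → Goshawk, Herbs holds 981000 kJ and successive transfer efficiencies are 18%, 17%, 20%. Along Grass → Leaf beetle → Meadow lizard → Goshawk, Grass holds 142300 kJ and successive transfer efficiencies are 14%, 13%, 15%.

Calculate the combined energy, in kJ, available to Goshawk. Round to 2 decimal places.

6392.20 kJ

Via Herbs: 981000 × 0.18 × 0.17 × 0.2 = 6003.72 kJ
Via Grass: 142300 × 0.14 × 0.13 × 0.15 = 388.479 kJ
Total at Goshawk: 6003.72 + 388.479 = 6392.199 kJ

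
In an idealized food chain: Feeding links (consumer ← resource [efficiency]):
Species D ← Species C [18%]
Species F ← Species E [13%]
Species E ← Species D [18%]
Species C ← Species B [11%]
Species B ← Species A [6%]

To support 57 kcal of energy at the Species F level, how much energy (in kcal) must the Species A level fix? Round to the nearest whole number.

2050419 kcal

Cumulative transfer efficiency: 0.06 × 0.11 × 0.18 × 0.18 × 0.13 = 0.0000277992
Species A energy = 57 / 0.0000277992 = 2050419 kcal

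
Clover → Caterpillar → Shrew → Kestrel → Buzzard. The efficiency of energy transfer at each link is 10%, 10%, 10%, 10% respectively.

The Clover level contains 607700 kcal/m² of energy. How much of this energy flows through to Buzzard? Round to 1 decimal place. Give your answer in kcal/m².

Caterpillar: 607700 × 0.1 = 60770 kcal/m²
Shrew: 60770 × 0.1 = 6077 kcal/m²
Kestrel: 6077 × 0.1 = 607.7 kcal/m²
Buzzard: 607.7 × 0.1 = 60.77 kcal/m²

60.8 kcal/m²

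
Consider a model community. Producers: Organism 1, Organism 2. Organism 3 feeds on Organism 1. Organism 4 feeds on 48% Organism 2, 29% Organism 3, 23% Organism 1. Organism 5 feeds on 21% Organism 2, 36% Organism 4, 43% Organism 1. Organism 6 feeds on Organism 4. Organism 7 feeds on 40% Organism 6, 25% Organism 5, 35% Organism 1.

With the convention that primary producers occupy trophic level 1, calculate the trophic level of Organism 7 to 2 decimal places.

3.28

Organism 3: 1 + 1 = 2
Organism 4: 1 + (0.48×1 + 0.29×2 + 0.23×1) = 2.29
Organism 5: 1 + (0.21×1 + 0.36×2.29 + 0.43×1) = 2.4644
Organism 6: 1 + 2.29 = 3.29
Organism 7: 1 + (0.4×3.29 + 0.25×2.4644 + 0.35×1) = 3.2821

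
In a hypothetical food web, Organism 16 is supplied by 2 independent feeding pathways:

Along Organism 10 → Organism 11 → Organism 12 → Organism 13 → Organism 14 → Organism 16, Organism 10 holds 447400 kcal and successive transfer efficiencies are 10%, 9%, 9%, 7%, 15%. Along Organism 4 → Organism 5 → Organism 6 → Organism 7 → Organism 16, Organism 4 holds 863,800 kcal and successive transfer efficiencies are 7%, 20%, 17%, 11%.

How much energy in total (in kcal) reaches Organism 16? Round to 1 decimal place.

229.9 kcal

Via Organism 10: 447400 × 0.1 × 0.09 × 0.09 × 0.07 × 0.15 = 3.805137 kcal
Via Organism 4: 863800 × 0.07 × 0.2 × 0.17 × 0.11 = 226.14284 kcal
Total at Organism 16: 3.805137 + 226.14284 = 229.947977 kcal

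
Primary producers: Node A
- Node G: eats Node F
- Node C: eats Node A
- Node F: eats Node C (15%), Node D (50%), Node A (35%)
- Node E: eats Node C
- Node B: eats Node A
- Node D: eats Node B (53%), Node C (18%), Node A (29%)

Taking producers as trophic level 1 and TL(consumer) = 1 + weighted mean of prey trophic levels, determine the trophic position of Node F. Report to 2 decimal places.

3.01

Node B: 1 + 1 = 2
Node C: 1 + 1 = 2
Node D: 1 + (0.53×2 + 0.18×2 + 0.29×1) = 2.71
Node E: 1 + 2 = 3
Node F: 1 + (0.15×2 + 0.5×2.71 + 0.35×1) = 3.005
Node G: 1 + 3.005 = 4.005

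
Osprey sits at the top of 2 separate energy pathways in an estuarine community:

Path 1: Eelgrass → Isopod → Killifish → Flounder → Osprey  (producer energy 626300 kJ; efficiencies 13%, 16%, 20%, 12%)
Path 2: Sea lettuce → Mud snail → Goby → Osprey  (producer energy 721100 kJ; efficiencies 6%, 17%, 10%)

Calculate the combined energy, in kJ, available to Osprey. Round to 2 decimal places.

Path 1: 626300 × 0.13 × 0.16 × 0.2 × 0.12 = 312.64896 kJ
Path 2: 721100 × 0.06 × 0.17 × 0.1 = 735.522 kJ
Total at Osprey: 312.64896 + 735.522 = 1048.17096 kJ

1048.17 kJ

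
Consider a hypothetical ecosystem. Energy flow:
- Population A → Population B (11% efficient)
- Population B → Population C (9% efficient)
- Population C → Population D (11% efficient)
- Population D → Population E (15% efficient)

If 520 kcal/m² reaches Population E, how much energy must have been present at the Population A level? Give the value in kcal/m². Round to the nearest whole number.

Cumulative transfer efficiency: 0.11 × 0.09 × 0.11 × 0.15 = 0.00016335
Population A energy = 520 / 0.00016335 = 3183349 kcal/m²

3183349 kcal/m²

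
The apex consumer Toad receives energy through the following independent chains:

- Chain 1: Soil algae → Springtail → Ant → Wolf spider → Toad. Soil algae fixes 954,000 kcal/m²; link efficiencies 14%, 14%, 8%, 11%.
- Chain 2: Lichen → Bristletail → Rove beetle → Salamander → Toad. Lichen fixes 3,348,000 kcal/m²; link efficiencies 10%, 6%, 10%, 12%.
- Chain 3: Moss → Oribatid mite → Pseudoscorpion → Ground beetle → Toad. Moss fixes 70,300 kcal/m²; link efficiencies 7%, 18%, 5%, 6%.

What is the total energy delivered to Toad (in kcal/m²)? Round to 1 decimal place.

408.3 kcal/m²

Chain 1: 954000 × 0.14 × 0.14 × 0.08 × 0.11 = 164.54592 kcal/m²
Chain 2: 3348000 × 0.1 × 0.06 × 0.1 × 0.12 = 241.056 kcal/m²
Chain 3: 70300 × 0.07 × 0.18 × 0.05 × 0.06 = 2.65734 kcal/m²
Total at Toad: 164.54592 + 241.056 + 2.65734 = 408.25926 kcal/m²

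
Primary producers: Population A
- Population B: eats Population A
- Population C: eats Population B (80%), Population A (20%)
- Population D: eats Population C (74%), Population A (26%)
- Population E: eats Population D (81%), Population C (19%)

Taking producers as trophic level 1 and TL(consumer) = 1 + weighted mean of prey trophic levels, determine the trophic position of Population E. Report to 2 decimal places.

4.23

Population B: 1 + 1 = 2
Population C: 1 + (0.8×2 + 0.2×1) = 2.8
Population D: 1 + (0.74×2.8 + 0.26×1) = 3.332
Population E: 1 + (0.81×3.332 + 0.19×2.8) = 4.23092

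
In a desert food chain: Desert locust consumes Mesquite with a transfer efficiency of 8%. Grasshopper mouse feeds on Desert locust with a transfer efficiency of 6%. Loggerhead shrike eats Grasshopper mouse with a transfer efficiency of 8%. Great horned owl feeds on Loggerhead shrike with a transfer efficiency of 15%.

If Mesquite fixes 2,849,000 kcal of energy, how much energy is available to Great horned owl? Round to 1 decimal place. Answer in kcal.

164.1 kcal

Desert locust: 2849000 × 0.08 = 227920 kcal
Grasshopper mouse: 227920 × 0.06 = 13675.2 kcal
Loggerhead shrike: 13675.2 × 0.08 = 1094.016 kcal
Great horned owl: 1094.016 × 0.15 = 164.1024 kcal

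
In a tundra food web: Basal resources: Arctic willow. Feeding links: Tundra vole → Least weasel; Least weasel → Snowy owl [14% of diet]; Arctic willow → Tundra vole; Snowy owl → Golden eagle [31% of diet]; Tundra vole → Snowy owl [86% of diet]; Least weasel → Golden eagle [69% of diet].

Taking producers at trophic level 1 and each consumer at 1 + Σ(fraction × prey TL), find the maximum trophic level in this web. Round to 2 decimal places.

4.04

Tundra vole: 1 + 1 = 2
Least weasel: 1 + 2 = 3
Snowy owl: 1 + (0.86×2 + 0.14×3) = 3.14
Golden eagle: 1 + (0.69×3 + 0.31×3.14) = 4.0434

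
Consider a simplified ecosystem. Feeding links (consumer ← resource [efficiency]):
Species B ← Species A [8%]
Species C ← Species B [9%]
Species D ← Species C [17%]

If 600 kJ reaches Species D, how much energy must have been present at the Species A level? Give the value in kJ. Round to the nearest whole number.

Cumulative transfer efficiency: 0.08 × 0.09 × 0.17 = 0.001224
Species A energy = 600 / 0.001224 = 490196 kJ

490196 kJ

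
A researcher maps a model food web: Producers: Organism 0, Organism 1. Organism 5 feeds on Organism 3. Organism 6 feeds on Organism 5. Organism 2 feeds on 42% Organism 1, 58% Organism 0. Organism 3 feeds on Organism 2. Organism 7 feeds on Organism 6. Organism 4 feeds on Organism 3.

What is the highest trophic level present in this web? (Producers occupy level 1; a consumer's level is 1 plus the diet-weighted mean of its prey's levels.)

Organism 2: 1 + (0.42×1 + 0.58×1) = 2
Organism 3: 1 + 2 = 3
Organism 4: 1 + 3 = 4
Organism 5: 1 + 3 = 4
Organism 6: 1 + 4 = 5
Organism 7: 1 + 5 = 6

6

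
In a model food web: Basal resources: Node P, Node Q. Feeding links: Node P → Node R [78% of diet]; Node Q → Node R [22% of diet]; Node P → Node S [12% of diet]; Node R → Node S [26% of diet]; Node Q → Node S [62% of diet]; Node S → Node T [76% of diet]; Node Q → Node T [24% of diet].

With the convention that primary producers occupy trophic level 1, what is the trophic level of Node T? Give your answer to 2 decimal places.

Node R: 1 + (0.78×1 + 0.22×1) = 2
Node S: 1 + (0.12×1 + 0.26×2 + 0.62×1) = 2.26
Node T: 1 + (0.76×2.26 + 0.24×1) = 2.9576

2.96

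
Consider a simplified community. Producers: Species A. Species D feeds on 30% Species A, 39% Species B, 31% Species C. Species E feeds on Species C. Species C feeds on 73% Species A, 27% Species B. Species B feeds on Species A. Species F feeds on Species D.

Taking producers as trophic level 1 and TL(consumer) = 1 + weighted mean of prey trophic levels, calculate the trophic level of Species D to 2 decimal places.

Species B: 1 + 1 = 2
Species C: 1 + (0.73×1 + 0.27×2) = 2.27
Species D: 1 + (0.3×1 + 0.39×2 + 0.31×2.27) = 2.7837
Species E: 1 + 2.27 = 3.27
Species F: 1 + 2.7837 = 3.7837

2.78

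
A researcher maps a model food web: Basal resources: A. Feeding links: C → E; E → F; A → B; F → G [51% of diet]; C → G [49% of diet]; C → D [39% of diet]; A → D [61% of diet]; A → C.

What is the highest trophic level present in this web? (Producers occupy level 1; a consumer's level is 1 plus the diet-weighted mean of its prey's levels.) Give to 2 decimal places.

4.02

B: 1 + 1 = 2
C: 1 + 1 = 2
D: 1 + (0.61×1 + 0.39×2) = 2.39
E: 1 + 2 = 3
F: 1 + 3 = 4
G: 1 + (0.49×2 + 0.51×4) = 4.02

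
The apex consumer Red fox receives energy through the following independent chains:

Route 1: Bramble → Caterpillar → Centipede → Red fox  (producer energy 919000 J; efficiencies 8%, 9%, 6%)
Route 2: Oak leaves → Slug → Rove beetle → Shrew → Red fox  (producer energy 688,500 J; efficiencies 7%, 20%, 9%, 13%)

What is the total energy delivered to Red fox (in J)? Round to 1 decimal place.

509.8 J

Route 1: 919000 × 0.08 × 0.09 × 0.06 = 397.008 J
Route 2: 688500 × 0.07 × 0.2 × 0.09 × 0.13 = 112.7763 J
Total at Red fox: 397.008 + 112.7763 = 509.7843 J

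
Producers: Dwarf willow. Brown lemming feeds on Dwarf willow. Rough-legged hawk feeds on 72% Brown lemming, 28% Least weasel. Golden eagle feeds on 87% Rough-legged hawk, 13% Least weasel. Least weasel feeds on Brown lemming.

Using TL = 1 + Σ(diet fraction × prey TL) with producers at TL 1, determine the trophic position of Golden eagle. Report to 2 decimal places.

Brown lemming: 1 + 1 = 2
Least weasel: 1 + 2 = 3
Rough-legged hawk: 1 + (0.72×2 + 0.28×3) = 3.28
Golden eagle: 1 + (0.87×3.28 + 0.13×3) = 4.2436

4.24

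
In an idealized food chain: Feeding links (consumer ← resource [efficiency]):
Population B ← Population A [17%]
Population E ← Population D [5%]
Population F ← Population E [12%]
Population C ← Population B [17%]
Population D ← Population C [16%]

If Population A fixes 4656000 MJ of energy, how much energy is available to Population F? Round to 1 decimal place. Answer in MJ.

129.2 MJ

Population B: 4656000 × 0.17 = 791520 MJ
Population C: 791520 × 0.17 = 134558.4 MJ
Population D: 134558.4 × 0.16 = 21529.344 MJ
Population E: 21529.344 × 0.05 = 1076.4672 MJ
Population F: 1076.4672 × 0.12 = 129.176064 MJ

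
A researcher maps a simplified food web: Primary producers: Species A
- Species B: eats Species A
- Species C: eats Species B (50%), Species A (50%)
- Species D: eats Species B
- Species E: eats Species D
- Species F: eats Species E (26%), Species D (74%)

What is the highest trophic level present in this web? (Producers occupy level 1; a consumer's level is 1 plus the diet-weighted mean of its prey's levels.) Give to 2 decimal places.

4.26

Species B: 1 + 1 = 2
Species C: 1 + (0.5×2 + 0.5×1) = 2.5
Species D: 1 + 2 = 3
Species E: 1 + 3 = 4
Species F: 1 + (0.26×4 + 0.74×3) = 4.26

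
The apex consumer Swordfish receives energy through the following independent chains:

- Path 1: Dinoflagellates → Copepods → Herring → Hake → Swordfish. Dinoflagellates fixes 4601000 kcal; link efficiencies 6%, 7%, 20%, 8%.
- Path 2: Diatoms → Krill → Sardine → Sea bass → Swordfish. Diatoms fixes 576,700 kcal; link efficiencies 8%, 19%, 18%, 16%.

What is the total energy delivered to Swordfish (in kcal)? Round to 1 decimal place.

561.6 kcal

Path 1: 4601000 × 0.06 × 0.07 × 0.2 × 0.08 = 309.1872 kcal
Path 2: 576700 × 0.08 × 0.19 × 0.18 × 0.16 = 252.456192 kcal
Total at Swordfish: 309.1872 + 252.456192 = 561.643392 kcal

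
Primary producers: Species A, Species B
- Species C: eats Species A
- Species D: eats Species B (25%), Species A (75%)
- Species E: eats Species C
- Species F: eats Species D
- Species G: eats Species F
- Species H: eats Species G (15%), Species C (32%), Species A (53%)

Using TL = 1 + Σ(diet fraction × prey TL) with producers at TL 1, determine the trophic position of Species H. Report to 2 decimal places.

Species C: 1 + 1 = 2
Species D: 1 + (0.25×1 + 0.75×1) = 2
Species E: 1 + 2 = 3
Species F: 1 + 2 = 3
Species G: 1 + 3 = 4
Species H: 1 + (0.15×4 + 0.32×2 + 0.53×1) = 2.77

2.77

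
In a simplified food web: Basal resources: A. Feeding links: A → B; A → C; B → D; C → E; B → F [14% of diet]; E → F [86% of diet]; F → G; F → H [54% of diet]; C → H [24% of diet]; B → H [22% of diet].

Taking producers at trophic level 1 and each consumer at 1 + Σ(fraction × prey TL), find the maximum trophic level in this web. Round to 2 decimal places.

B: 1 + 1 = 2
C: 1 + 1 = 2
D: 1 + 2 = 3
E: 1 + 2 = 3
F: 1 + (0.14×2 + 0.86×3) = 3.86
G: 1 + 3.86 = 4.86
H: 1 + (0.54×3.86 + 0.24×2 + 0.22×2) = 4.0044

4.86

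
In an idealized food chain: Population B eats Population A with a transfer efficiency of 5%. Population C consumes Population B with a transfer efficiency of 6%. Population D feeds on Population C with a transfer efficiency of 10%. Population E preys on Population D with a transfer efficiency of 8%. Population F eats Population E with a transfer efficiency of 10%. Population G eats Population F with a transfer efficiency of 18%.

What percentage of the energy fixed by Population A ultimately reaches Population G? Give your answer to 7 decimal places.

0.0000432%

Product of link efficiencies: 0.05 × 0.06 × 0.1 × 0.08 × 0.1 × 0.18 = 0.000000432
As a percentage: 0.000000432 × 100 = 0.0000432%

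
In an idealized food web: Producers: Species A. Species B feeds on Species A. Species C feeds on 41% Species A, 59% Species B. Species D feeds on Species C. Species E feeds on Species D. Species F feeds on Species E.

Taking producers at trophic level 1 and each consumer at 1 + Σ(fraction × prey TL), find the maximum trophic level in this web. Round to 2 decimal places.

Species B: 1 + 1 = 2
Species C: 1 + (0.41×1 + 0.59×2) = 2.59
Species D: 1 + 2.59 = 3.59
Species E: 1 + 3.59 = 4.59
Species F: 1 + 4.59 = 5.59

5.59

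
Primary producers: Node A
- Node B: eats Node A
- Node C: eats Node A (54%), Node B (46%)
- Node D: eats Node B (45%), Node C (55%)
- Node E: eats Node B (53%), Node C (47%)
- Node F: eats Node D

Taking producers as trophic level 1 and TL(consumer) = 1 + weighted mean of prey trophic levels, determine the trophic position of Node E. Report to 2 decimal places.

Node B: 1 + 1 = 2
Node C: 1 + (0.54×1 + 0.46×2) = 2.46
Node D: 1 + (0.45×2 + 0.55×2.46) = 3.253
Node E: 1 + (0.53×2 + 0.47×2.46) = 3.2162
Node F: 1 + 3.253 = 4.253

3.22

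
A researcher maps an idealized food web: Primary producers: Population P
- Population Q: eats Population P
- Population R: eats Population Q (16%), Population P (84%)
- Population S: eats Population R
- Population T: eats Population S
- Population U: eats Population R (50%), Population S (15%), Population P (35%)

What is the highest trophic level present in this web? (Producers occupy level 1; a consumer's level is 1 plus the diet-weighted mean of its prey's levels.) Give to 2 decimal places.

4.16

Population Q: 1 + 1 = 2
Population R: 1 + (0.16×2 + 0.84×1) = 2.16
Population S: 1 + 2.16 = 3.16
Population T: 1 + 3.16 = 4.16
Population U: 1 + (0.5×2.16 + 0.15×3.16 + 0.35×1) = 2.904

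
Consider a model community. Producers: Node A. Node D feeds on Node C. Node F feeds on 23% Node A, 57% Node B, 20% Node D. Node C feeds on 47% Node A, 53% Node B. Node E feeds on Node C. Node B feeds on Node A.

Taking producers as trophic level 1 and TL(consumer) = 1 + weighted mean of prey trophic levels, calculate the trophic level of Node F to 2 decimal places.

Node B: 1 + 1 = 2
Node C: 1 + (0.47×1 + 0.53×2) = 2.53
Node D: 1 + 2.53 = 3.53
Node E: 1 + 2.53 = 3.53
Node F: 1 + (0.23×1 + 0.57×2 + 0.2×3.53) = 3.076

3.08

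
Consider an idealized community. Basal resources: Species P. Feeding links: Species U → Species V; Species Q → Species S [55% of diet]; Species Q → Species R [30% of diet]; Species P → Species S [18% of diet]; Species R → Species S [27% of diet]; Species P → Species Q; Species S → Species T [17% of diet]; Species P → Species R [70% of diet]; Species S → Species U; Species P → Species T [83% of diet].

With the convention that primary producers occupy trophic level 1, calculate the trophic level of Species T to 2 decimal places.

2.32

Species Q: 1 + 1 = 2
Species R: 1 + (0.3×2 + 0.7×1) = 2.3
Species S: 1 + (0.18×1 + 0.27×2.3 + 0.55×2) = 2.901
Species T: 1 + (0.17×2.901 + 0.83×1) = 2.32317
Species U: 1 + 2.901 = 3.901
Species V: 1 + 3.901 = 4.901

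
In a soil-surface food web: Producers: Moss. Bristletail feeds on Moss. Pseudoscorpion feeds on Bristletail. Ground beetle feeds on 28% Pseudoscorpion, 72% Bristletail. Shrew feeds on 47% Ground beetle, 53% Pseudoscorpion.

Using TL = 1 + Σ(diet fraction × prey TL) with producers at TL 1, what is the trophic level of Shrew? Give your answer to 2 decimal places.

4.13

Bristletail: 1 + 1 = 2
Pseudoscorpion: 1 + 2 = 3
Ground beetle: 1 + (0.28×3 + 0.72×2) = 3.28
Shrew: 1 + (0.47×3.28 + 0.53×3) = 4.1316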